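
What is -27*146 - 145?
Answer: -4087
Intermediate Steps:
-27*146 - 145 = -3942 - 145 = -4087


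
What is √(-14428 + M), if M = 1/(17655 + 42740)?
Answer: I*√52626938268305/60395 ≈ 120.12*I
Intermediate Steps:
M = 1/60395 ≈ 1.6558e-5
√(-14428 + M) = √(-14428 + 1/60395) = √(-871379059/60395) = I*√52626938268305/60395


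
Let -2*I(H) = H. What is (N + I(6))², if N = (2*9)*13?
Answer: 53361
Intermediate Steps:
I(H) = -H/2
N = 234 (N = 18*13 = 234)
(N + I(6))² = (234 - ½*6)² = (234 - 3)² = 231² = 53361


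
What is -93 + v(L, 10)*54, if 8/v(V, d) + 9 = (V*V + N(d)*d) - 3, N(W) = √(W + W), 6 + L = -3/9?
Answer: -10096827/97991 + 699840*√5/97991 ≈ -87.069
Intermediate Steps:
L = -19/3 (L = -6 - 3/9 = -6 - 3*⅑ = -6 - ⅓ = -19/3 ≈ -6.3333)
N(W) = √2*√W (N(W) = √(2*W) = √2*√W)
v(V, d) = 8/(-12 + V² + √2*d^(3/2)) (v(V, d) = 8/(-9 + ((V*V + (√2*√d)*d) - 3)) = 8/(-9 + ((V² + √2*d^(3/2)) - 3)) = 8/(-9 + (-3 + V² + √2*d^(3/2))) = 8/(-12 + V² + √2*d^(3/2)))
-93 + v(L, 10)*54 = -93 + (8/(-12 + (-19/3)² + √2*10^(3/2)))*54 = -93 + (8/(-12 + 361/9 + √2*(10*√10)))*54 = -93 + (8/(-12 + 361/9 + 20*√5))*54 = -93 + (8/(253/9 + 20*√5))*54 = -93 + 432/(253/9 + 20*√5)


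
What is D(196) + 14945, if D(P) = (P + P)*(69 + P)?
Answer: 118825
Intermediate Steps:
D(P) = 2*P*(69 + P) (D(P) = (2*P)*(69 + P) = 2*P*(69 + P))
D(196) + 14945 = 2*196*(69 + 196) + 14945 = 2*196*265 + 14945 = 103880 + 14945 = 118825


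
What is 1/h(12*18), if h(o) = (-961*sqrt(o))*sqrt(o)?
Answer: -1/207576 ≈ -4.8175e-6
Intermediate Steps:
h(o) = -961*o
1/h(12*18) = 1/(-11532*18) = 1/(-961*216) = 1/(-207576) = -1/207576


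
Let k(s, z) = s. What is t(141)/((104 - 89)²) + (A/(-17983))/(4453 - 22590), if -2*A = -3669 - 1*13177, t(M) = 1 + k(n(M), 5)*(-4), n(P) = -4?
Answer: 5546575582/73385475975 ≈ 0.075581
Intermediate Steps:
t(M) = 17 (t(M) = 1 - 4*(-4) = 1 + 16 = 17)
A = 8423 (A = -(-3669 - 1*13177)/2 = -(-3669 - 13177)/2 = -½*(-16846) = 8423)
t(141)/((104 - 89)²) + (A/(-17983))/(4453 - 22590) = 17/((104 - 89)²) + (8423/(-17983))/(4453 - 22590) = 17/(15²) + (8423*(-1/17983))/(-18137) = 17/225 - 8423/17983*(-1/18137) = 17*(1/225) + 8423/326157671 = 17/225 + 8423/326157671 = 5546575582/73385475975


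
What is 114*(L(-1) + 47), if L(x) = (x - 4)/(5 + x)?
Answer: 10431/2 ≈ 5215.5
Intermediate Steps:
L(x) = (-4 + x)/(5 + x)
114*(L(-1) + 47) = 114*((-4 - 1)/(5 - 1) + 47) = 114*(-5/4 + 47) = 114*(183/4) = 10431/2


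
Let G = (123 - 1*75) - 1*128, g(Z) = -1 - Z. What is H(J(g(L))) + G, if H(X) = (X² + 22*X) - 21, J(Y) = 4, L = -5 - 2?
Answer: 3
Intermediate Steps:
L = -7
H(X) = -21 + X² + 22*X
G = -80 (G = (123 - 75) - 128 = 48 - 128 = -80)
H(J(g(L))) + G = (-21 + 4² + 22*4) - 80 = (-21 + 16 + 88) - 80 = 83 - 80 = 3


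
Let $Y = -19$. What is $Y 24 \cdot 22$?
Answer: $-10032$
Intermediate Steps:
$Y 24 \cdot 22 = \left(-19\right) 24 \cdot 22 = \left(-456\right) 22 = -10032$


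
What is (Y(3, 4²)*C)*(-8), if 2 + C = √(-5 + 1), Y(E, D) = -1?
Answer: -16 + 16*I ≈ -16.0 + 16.0*I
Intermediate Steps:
C = -2 + 2*I (C = -2 + √(-5 + 1) = -2 + √(-4) = -2 + 2*I ≈ -2.0 + 2.0*I)
(Y(3, 4²)*C)*(-8) = -(-2 + 2*I)*(-8) = (2 - 2*I)*(-8) = -16 + 16*I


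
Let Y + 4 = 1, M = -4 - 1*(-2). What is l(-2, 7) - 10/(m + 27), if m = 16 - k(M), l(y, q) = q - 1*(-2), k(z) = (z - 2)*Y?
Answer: 269/31 ≈ 8.6774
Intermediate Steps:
M = -2 (M = -4 + 2 = -2)
Y = -3 (Y = -4 + 1 = -3)
k(z) = 6 - 3*z (k(z) = (z - 2)*(-3) = (-2 + z)*(-3) = 6 - 3*z)
l(y, q) = 2 + q (l(y, q) = q + 2 = 2 + q)
m = 4 (m = 16 - (6 - 3*(-2)) = 16 - (6 + 6) = 16 - 1*12 = 16 - 12 = 4)
l(-2, 7) - 10/(m + 27) = (2 + 7) - 10/(4 + 27) = 9 - 10/31 = 269/31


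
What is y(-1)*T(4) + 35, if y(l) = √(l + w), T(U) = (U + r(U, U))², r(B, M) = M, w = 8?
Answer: 35 + 64*√7 ≈ 204.33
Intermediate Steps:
T(U) = 4*U² (T(U) = (U + U)² = (2*U)² = 4*U²)
y(l) = √(8 + l) (y(l) = √(l + 8) = √(8 + l))
y(-1)*T(4) + 35 = √(8 - 1)*(4*4²) + 35 = √7*(4*16) + 35 = √7*64 + 35 = 64*√7 + 35 = 35 + 64*√7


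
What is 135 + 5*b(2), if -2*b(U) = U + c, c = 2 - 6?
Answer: 140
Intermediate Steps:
c = -4
b(U) = 2 - U/2 (b(U) = -(U - 4)/2 = -(-4 + U)/2 = 2 - U/2)
135 + 5*b(2) = 135 + 5*(2 - ½*2) = 135 + 5*(2 - 1) = 135 + 5*1 = 135 + 5 = 140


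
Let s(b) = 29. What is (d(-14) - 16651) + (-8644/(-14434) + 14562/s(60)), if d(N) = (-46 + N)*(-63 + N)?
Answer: -2412784791/209293 ≈ -11528.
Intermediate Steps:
d(N) = (-63 + N)*(-46 + N)
(d(-14) - 16651) + (-8644/(-14434) + 14562/s(60)) = ((2898 + (-14)² - 109*(-14)) - 16651) + (-8644/(-14434) + 14562/29) = ((2898 + 196 + 1526) - 16651) + (-8644*(-1/14434) + 14562*(1/29)) = (4620 - 16651) + (4322/7217 + 14562/29) = -12031 + 105219292/209293 = -2412784791/209293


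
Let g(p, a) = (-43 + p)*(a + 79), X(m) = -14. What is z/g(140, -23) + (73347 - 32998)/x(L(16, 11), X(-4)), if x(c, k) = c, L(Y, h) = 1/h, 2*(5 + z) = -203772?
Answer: 2410831557/5432 ≈ 4.4382e+5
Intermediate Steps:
z = -101891 (z = -5 + (½)*(-203772) = -5 - 101886 = -101891)
g(p, a) = (-43 + p)*(79 + a)
z/g(140, -23) + (73347 - 32998)/x(L(16, 11), X(-4)) = -101891/(-3397 - 43*(-23) + 79*140 - 23*140) + (73347 - 32998)/(1/11) = -101891/(-3397 + 989 + 11060 - 3220) + 40349/(1/11) = -101891/5432 + 40349*11 = -101891*1/5432 + 443839 = -101891/5432 + 443839 = 2410831557/5432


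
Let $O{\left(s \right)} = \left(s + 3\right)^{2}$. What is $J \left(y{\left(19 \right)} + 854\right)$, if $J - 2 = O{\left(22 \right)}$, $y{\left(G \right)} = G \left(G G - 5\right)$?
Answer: $4776486$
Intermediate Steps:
$O{\left(s \right)} = \left(3 + s\right)^{2}$
$y{\left(G \right)} = G \left(-5 + G^{2}\right)$ ($y{\left(G \right)} = G \left(G^{2} - 5\right) = G \left(-5 + G^{2}\right)$)
$J = 627$ ($J = 2 + \left(3 + 22\right)^{2} = 2 + 25^{2} = 2 + 625 = 627$)
$J \left(y{\left(19 \right)} + 854\right) = 627 \left(19 \left(-5 + 19^{2}\right) + 854\right) = 627 \left(19 \left(-5 + 361\right) + 854\right) = 627 \left(19 \cdot 356 + 854\right) = 627 \left(6764 + 854\right) = 627 \cdot 7618 = 4776486$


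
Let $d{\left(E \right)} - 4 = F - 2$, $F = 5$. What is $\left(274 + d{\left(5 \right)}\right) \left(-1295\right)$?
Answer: $-363895$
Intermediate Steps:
$d{\left(E \right)} = 7$ ($d{\left(E \right)} = 4 + \left(5 - 2\right) = 4 + 3 = 7$)
$\left(274 + d{\left(5 \right)}\right) \left(-1295\right) = \left(274 + 7\right) \left(-1295\right) = 281 \left(-1295\right) = -363895$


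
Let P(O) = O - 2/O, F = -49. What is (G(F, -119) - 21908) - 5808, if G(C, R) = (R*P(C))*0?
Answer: -27716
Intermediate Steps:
G(C, R) = 0 (G(C, R) = (R*(C - 2/C))*0 = 0)
(G(F, -119) - 21908) - 5808 = (0 - 21908) - 5808 = -21908 - 5808 = -27716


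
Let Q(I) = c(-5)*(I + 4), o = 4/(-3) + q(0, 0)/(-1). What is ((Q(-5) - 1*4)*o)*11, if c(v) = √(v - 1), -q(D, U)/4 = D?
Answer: 176/3 + 44*I*√6/3 ≈ 58.667 + 35.926*I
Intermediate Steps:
q(D, U) = -4*D
c(v) = √(-1 + v)
o = -4/3 (o = 4/(-3) - 4*0/(-1) = 4*(-⅓) + 0*(-1) = -4/3 + 0 = -4/3 ≈ -1.3333)
Q(I) = I*√6*(4 + I) (Q(I) = √(-1 - 5)*(I + 4) = √(-6)*(4 + I) = (I*√6)*(4 + I) = I*√6*(4 + I))
((Q(-5) - 1*4)*o)*11 = ((I*√6*(4 - 5) - 1*4)*(-4/3))*11 = ((I*√6*(-1) - 4)*(-4/3))*11 = ((-I*√6 - 4)*(-4/3))*11 = ((-4 - I*√6)*(-4/3))*11 = (16/3 + 4*I*√6/3)*11 = 176/3 + 44*I*√6/3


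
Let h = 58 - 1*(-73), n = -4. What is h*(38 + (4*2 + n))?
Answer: 5502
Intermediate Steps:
h = 131 (h = 58 + 73 = 131)
h*(38 + (4*2 + n)) = 131*(38 + (4*2 - 4)) = 131*(38 + (8 - 4)) = 131*(38 + 4) = 131*42 = 5502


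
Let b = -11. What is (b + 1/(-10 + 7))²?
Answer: 1156/9 ≈ 128.44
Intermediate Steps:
(b + 1/(-10 + 7))² = (-11 + 1/(-10 + 7))² = (-11 + 1/(-3))² = (-11 - ⅓)² = (-34/3)² = 1156/9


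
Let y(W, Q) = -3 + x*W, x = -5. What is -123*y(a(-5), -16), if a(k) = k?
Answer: -2706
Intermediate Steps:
y(W, Q) = -3 - 5*W
-123*y(a(-5), -16) = -123*(-3 - 5*(-5)) = -123*(-3 + 25) = -123*22 = -2706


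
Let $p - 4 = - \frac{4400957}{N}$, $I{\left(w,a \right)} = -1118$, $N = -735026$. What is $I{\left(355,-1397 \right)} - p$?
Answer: $- \frac{829100129}{735026} \approx -1128.0$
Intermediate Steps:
$p = \frac{7341061}{735026}$ ($p = 4 - \frac{4400957}{-735026} = 4 - - \frac{4400957}{735026} = 4 + \frac{4400957}{735026} = \frac{7341061}{735026} \approx 9.9875$)
$I{\left(355,-1397 \right)} - p = -1118 - \frac{7341061}{735026} = - \frac{829100129}{735026}$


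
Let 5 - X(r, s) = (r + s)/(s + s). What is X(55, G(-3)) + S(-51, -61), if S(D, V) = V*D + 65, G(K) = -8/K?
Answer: 50723/16 ≈ 3170.2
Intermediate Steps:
X(r, s) = 5 - (r + s)/(2*s) (X(r, s) = 5 - (r + s)/(s + s) = 5 - (r + s)/(2*s))
S(D, V) = 65 + D*V (S(D, V) = D*V + 65 = 65 + D*V)
X(55, G(-3)) + S(-51, -61) = (-1*55 + 9*(-8/(-3)))/(2*((-8/(-3)))) + (65 - 51*(-61)) = (-55 + 9*(-8*(-⅓)))/(2*((-8*(-⅓)))) + (65 + 3111) = (-55 + 9*(8/3))/(2*(8/3)) + 3176 = (½)*(3/8)*(-55 + 24) + 3176 = (½)*(3/8)*(-31) + 3176 = -93/16 + 3176 = 50723/16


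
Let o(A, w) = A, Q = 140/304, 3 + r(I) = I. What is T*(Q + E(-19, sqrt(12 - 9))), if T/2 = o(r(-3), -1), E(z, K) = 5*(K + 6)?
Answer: -6945/19 - 60*sqrt(3) ≈ -469.45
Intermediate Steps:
E(z, K) = 30 + 5*K (E(z, K) = 5*(6 + K) = 30 + 5*K)
r(I) = -3 + I
Q = 35/76 (Q = 140*(1/304) = 35/76 ≈ 0.46053)
T = -12 (T = 2*(-3 - 3) = 2*(-6) = -12)
T*(Q + E(-19, sqrt(12 - 9))) = -12*(35/76 + (30 + 5*sqrt(12 - 9))) = -12*(35/76 + (30 + 5*sqrt(3))) = -12*(2315/76 + 5*sqrt(3)) = -6945/19 - 60*sqrt(3)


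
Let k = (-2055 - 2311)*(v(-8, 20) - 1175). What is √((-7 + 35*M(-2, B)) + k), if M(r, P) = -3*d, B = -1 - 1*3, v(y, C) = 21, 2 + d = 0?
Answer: √5038567 ≈ 2244.7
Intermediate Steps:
d = -2 (d = -2 + 0 = -2)
B = -4 (B = -1 - 3 = -4)
M(r, P) = 6 (M(r, P) = -3*(-2) = 6)
k = 5038364 (k = (-2055 - 2311)*(21 - 1175) = -4366*(-1154) = 5038364)
√((-7 + 35*M(-2, B)) + k) = √((-7 + 35*6) + 5038364) = √((-7 + 210) + 5038364) = √(203 + 5038364) = √5038567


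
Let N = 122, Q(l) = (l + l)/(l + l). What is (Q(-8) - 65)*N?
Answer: -7808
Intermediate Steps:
Q(l) = 1 (Q(l) = (2*l)/((2*l)) = (2*l)*(1/(2*l)) = 1)
(Q(-8) - 65)*N = (1 - 65)*122 = -64*122 = -7808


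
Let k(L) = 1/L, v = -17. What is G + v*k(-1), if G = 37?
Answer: 54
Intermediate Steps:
G + v*k(-1) = 37 - 17/(-1) = 37 - 17*(-1) = 37 + 17 = 54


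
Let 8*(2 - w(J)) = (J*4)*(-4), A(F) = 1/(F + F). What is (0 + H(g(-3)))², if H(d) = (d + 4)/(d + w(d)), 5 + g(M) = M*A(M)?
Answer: 1/529 ≈ 0.0018904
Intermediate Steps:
A(F) = 1/(2*F)
w(J) = 2 + 2*J (w(J) = 2 - J*4*(-4)/8 = 2 - 4*J*(-4)/8 = 2 - (-2)*J = 2 + 2*J)
g(M) = -9/2 (g(M) = -5 + M*(1/(2*M)) = -5 + ½ = -9/2)
H(d) = (4 + d)/(2 + 3*d) (H(d) = (d + 4)/(d + (2 + 2*d)) = (4 + d)/(2 + 3*d))
(0 + H(g(-3)))² = (0 + (4 - 9/2)/(2 + 3*(-9/2)))² = (0 - ½/(2 - 27/2))² = (0 - ½/(-23/2))² = (0 - 2/23*(-½))² = (0 + 1/23)² = (1/23)² = 1/529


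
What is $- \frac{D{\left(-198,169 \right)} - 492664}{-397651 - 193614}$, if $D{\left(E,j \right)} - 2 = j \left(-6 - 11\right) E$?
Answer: $\frac{76192}{591265} \approx 0.12886$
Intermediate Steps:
$D{\left(E,j \right)} = 2 - 17 E j$ ($D{\left(E,j \right)} = 2 + j \left(-6 - 11\right) E = 2 + j \left(-17\right) E = 2 + - 17 j E = 2 - 17 E j$)
$- \frac{D{\left(-198,169 \right)} - 492664}{-397651 - 193614} = - \frac{\left(2 - \left(-3366\right) 169\right) - 492664}{-397651 - 193614} = - \frac{\left(2 + 568854\right) - 492664}{-591265} = - \frac{\left(568856 - 492664\right) \left(-1\right)}{591265} = - \frac{76192 \left(-1\right)}{591265} = \left(-1\right) \left(- \frac{76192}{591265}\right) = \frac{76192}{591265}$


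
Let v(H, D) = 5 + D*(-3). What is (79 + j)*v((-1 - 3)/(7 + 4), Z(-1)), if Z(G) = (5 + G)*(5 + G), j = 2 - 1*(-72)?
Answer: -6579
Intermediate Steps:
j = 74 (j = 2 + 72 = 74)
Z(G) = (5 + G)²
v(H, D) = 5 - 3*D
(79 + j)*v((-1 - 3)/(7 + 4), Z(-1)) = (79 + 74)*(5 - 3*(5 - 1)²) = 153*(5 - 3*4²) = 153*(5 - 3*16) = 153*(5 - 48) = 153*(-43) = -6579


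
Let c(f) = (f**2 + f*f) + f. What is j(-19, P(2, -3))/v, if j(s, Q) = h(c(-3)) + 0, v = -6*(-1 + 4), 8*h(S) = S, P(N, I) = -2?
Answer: -5/48 ≈ -0.10417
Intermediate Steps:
c(f) = f + 2*f**2 (c(f) = (f**2 + f**2) + f = 2*f**2 + f = f + 2*f**2)
h(S) = S/8
v = -18 (v = -6*3 = -18)
j(s, Q) = 15/8 (j(s, Q) = (-3*(1 + 2*(-3)))/8 + 0 = (-3*(1 - 6))/8 + 0 = (-3*(-5))/8 + 0 = (1/8)*15 + 0 = 15/8 + 0 = 15/8)
j(-19, P(2, -3))/v = (15/8)/(-18) = (15/8)*(-1/18) = -5/48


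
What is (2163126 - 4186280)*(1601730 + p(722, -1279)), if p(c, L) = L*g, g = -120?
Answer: -3551060132340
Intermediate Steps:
p(c, L) = -120*L (p(c, L) = L*(-120) = -120*L)
(2163126 - 4186280)*(1601730 + p(722, -1279)) = (2163126 - 4186280)*(1601730 - 120*(-1279)) = -2023154*(1601730 + 153480) = -2023154*1755210 = -3551060132340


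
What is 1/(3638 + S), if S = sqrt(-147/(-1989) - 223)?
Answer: 1205997/4387490986 - 5*I*sqrt(979914)/4387490986 ≈ 0.00027487 - 1.1281e-6*I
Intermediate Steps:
S = 10*I*sqrt(979914)/663 (S = sqrt(-147*(-1/1989) - 223) = sqrt(49/663 - 223) = sqrt(-147800/663) = 10*I*sqrt(979914)/663 ≈ 14.931*I)
1/(3638 + S) = 1/(3638 + 10*I*sqrt(979914)/663)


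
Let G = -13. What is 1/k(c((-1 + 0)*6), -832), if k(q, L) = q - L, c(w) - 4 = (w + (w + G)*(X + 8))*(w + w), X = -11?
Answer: 1/224 ≈ 0.0044643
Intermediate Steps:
c(w) = 4 + 2*w*(39 - 2*w) (c(w) = 4 + (w + (w - 13)*(-11 + 8))*(w + w) = 4 + (w + (-13 + w)*(-3))*(2*w) = 4 + (w + (39 - 3*w))*(2*w) = 4 + (39 - 2*w)*(2*w) = 4 + 2*w*(39 - 2*w))
1/k(c((-1 + 0)*6), -832) = 1/((4 - 4*36*(-1 + 0)**2 + 78*((-1 + 0)*6)) - 1*(-832)) = 1/((4 - 4*(-1*6)**2 + 78*(-1*6)) + 832) = 1/((4 - 4*(-6)**2 + 78*(-6)) + 832) = 1/((4 - 4*36 - 468) + 832) = 1/((4 - 144 - 468) + 832) = 1/(-608 + 832) = 1/224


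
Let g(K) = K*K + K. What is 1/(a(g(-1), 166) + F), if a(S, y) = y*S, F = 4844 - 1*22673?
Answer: -1/17829 ≈ -5.6088e-5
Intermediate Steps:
F = -17829 (F = 4844 - 22673 = -17829)
g(K) = K + K² (g(K) = K² + K = K + K²)
a(S, y) = S*y
1/(a(g(-1), 166) + F) = 1/(-(1 - 1)*166 - 17829) = 1/(-1*0*166 - 17829) = 1/(0*166 - 17829) = 1/(0 - 17829) = 1/(-17829) = -1/17829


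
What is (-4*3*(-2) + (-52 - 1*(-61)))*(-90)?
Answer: -2970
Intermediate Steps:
(-4*3*(-2) + (-52 - 1*(-61)))*(-90) = (-12*(-2) + (-52 + 61))*(-90) = (24 + 9)*(-90) = 33*(-90) = -2970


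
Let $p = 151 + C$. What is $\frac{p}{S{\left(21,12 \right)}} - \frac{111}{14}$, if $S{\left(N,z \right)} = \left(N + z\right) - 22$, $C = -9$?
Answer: $\frac{767}{154} \approx 4.9805$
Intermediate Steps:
$p = 142$ ($p = 151 - 9 = 142$)
$S{\left(N,z \right)} = -22 + N + z$
$\frac{p}{S{\left(21,12 \right)}} - \frac{111}{14} = \frac{142}{-22 + 21 + 12} - \frac{111}{14} = \frac{142}{11} - \frac{111}{14} = \frac{767}{154}$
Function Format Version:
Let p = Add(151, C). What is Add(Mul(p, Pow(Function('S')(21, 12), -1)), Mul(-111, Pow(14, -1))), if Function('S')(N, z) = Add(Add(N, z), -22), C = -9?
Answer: Rational(767, 154) ≈ 4.9805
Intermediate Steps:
p = 142 (p = Add(151, -9) = 142)
Function('S')(N, z) = Add(-22, N, z)
Add(Mul(p, Pow(Function('S')(21, 12), -1)), Mul(-111, Pow(14, -1))) = Add(Mul(142, Pow(Add(-22, 21, 12), -1)), Mul(-111, Pow(14, -1))) = Add(Mul(142, Pow(11, -1)), Mul(-111, Rational(1, 14))) = Add(Mul(142, Rational(1, 11)), Rational(-111, 14)) = Add(Rational(142, 11), Rational(-111, 14)) = Rational(767, 154)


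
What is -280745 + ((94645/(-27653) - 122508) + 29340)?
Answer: -10339910834/27653 ≈ -3.7392e+5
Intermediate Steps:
-280745 + ((94645/(-27653) - 122508) + 29340) = -280745 + ((94645*(-1/27653) - 122508) + 29340) = -280745 + ((-94645/27653 - 122508) + 29340) = -280745 + (-3387808369/27653 + 29340) = -280745 - 2576469349/27653 = -10339910834/27653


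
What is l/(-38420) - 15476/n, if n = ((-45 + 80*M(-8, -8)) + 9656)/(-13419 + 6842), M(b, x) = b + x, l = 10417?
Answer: 3910517965813/320077020 ≈ 12217.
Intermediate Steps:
n = -8331/6577 (n = ((-45 + 80*(-8 - 8)) + 9656)/(-13419 + 6842) = ((-45 + 80*(-16)) + 9656)/(-6577) = ((-45 - 1280) + 9656)*(-1/6577) = (-1325 + 9656)*(-1/6577) = 8331*(-1/6577) = -8331/6577 ≈ -1.2667)
l/(-38420) - 15476/n = 10417/(-38420) - 15476/(-8331/6577) = 10417*(-1/38420) - 15476*(-6577/8331) = -10417/38420 + 101785652/8331 = 3910517965813/320077020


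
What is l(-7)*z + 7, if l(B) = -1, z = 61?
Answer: -54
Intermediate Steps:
l(-7)*z + 7 = -1*61 + 7 = -61 + 7 = -54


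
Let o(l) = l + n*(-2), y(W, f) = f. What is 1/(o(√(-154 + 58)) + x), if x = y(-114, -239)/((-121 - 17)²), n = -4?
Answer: 2896839972/57955062625 - 1450695744*I*√6/57955062625 ≈ 0.049984 - 0.061314*I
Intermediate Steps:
o(l) = 8 + l (o(l) = l - 4*(-2) = l + 8 = 8 + l)
x = -239/19044 (x = -239/(-121 - 17)² = -239/((-138)²) = -239/19044 ≈ -0.012550)
1/(o(√(-154 + 58)) + x) = 1/((8 + √(-154 + 58)) - 239/19044) = 1/((8 + √(-96)) - 239/19044) = 1/((8 + 4*I*√6) - 239/19044) = 1/(152113/19044 + 4*I*√6)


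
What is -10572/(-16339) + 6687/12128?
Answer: 237476109/198159392 ≈ 1.1984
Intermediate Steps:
-10572/(-16339) + 6687/12128 = -10572*(-1/16339) + 6687*(1/12128) = 10572/16339 + 6687/12128 = 237476109/198159392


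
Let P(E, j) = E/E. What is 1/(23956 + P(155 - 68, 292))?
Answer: 1/23957 ≈ 4.1741e-5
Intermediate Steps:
P(E, j) = 1
1/(23956 + P(155 - 68, 292)) = 1/(23956 + 1) = 1/23957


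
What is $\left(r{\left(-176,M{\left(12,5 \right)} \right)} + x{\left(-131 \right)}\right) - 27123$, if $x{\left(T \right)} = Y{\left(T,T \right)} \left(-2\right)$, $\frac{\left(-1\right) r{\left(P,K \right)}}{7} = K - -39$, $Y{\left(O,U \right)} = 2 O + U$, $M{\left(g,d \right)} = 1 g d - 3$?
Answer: $-27009$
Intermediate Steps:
$M{\left(g,d \right)} = -3 + d g$ ($M{\left(g,d \right)} = g d - 3 = d g - 3 = -3 + d g$)
$Y{\left(O,U \right)} = U + 2 O$
$r{\left(P,K \right)} = -273 - 7 K$ ($r{\left(P,K \right)} = - 7 \left(K - -39\right) = - 7 \left(K + 39\right) = - 7 \left(39 + K\right) = -273 - 7 K$)
$x{\left(T \right)} = - 6 T$ ($x{\left(T \right)} = \left(T + 2 T\right) \left(-2\right) = 3 T \left(-2\right) = - 6 T$)
$\left(r{\left(-176,M{\left(12,5 \right)} \right)} + x{\left(-131 \right)}\right) - 27123 = \left(\left(-273 - 7 \left(-3 + 5 \cdot 12\right)\right) - -786\right) - 27123 = \left(\left(-273 - 7 \left(-3 + 60\right)\right) + 786\right) - 27123 = \left(\left(-273 - 399\right) + 786\right) - 27123 = \left(-672 + 786\right) - 27123 = 114 - 27123 = -27009$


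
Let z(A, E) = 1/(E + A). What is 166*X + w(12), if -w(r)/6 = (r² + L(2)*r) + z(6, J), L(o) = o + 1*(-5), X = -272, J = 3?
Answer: -137402/3 ≈ -45801.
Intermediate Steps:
z(A, E) = 1/(A + E)
L(o) = -5 + o (L(o) = o - 5 = -5 + o)
w(r) = -⅔ - 6*r² + 18*r (w(r) = -6*((r² + (-5 + 2)*r) + 1/(6 + 3)) = -6*((r² - 3*r) + 1/9) = -6*((r² - 3*r) + ⅑) = -6*(⅑ + r² - 3*r) = -⅔ - 6*r² + 18*r)
166*X + w(12) = 166*(-272) + (-⅔ - 6*12² + 18*12) = -45152 + (-⅔ - 6*144 + 216) = -45152 + (-⅔ - 864 + 216) = -45152 - 1946/3 = -137402/3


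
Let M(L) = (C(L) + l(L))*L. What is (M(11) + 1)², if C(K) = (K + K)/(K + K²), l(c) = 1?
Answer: 6889/36 ≈ 191.36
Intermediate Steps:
C(K) = 2*K/(K + K²) (C(K) = (2*K)/(K + K²) = 2*K/(K + K²))
M(L) = L*(1 + 2/(1 + L)) (M(L) = (2/(1 + L) + 1)*L = (1 + 2/(1 + L))*L = L*(1 + 2/(1 + L)))
(M(11) + 1)² = (11*(3 + 11)/(1 + 11) + 1)² = (11*14/12 + 1)² = (11*(1/12)*14 + 1)² = (77/6 + 1)² = (83/6)² = 6889/36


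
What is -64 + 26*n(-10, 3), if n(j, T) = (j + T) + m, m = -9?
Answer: -480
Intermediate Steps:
n(j, T) = -9 + T + j (n(j, T) = (j + T) - 9 = (T + j) - 9 = -9 + T + j)
-64 + 26*n(-10, 3) = -64 + 26*(-9 + 3 - 10) = -64 + 26*(-16) = -64 - 416 = -480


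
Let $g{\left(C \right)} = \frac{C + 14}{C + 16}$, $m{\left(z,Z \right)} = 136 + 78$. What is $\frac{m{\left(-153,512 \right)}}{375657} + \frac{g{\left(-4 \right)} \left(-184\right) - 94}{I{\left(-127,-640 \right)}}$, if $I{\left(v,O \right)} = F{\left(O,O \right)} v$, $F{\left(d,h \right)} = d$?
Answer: $- \frac{37759289}{15266700480} \approx -0.0024733$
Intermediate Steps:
$I{\left(v,O \right)} = O v$
$m{\left(z,Z \right)} = 214$
$g{\left(C \right)} = \frac{14 + C}{16 + C}$
$\frac{m{\left(-153,512 \right)}}{375657} + \frac{g{\left(-4 \right)} \left(-184\right) - 94}{I{\left(-127,-640 \right)}} = \frac{214}{375657} + \frac{\frac{14 - 4}{16 - 4} \left(-184\right) - 94}{\left(-640\right) \left(-127\right)} = 214 \cdot \frac{1}{375657} + \frac{\frac{1}{12} \cdot 10 \left(-184\right) - 94}{81280} = \frac{214}{375657} + \left(\frac{1}{12} \cdot 10 \left(-184\right) - 94\right) \frac{1}{81280} = \frac{214}{375657} + \left(\frac{5}{6} \left(-184\right) - 94\right) \frac{1}{81280} = \frac{214}{375657} + \left(- \frac{460}{3} - 94\right) \frac{1}{81280} = \frac{214}{375657} - \frac{371}{121920} = - \frac{37759289}{15266700480}$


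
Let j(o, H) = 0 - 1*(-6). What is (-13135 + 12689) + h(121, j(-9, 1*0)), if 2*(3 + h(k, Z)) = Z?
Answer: -446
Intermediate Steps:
j(o, H) = 6 (j(o, H) = 0 + 6 = 6)
h(k, Z) = -3 + Z/2
(-13135 + 12689) + h(121, j(-9, 1*0)) = (-13135 + 12689) + (-3 + (½)*6) = -446 + (-3 + 3) = -446 + 0 = -446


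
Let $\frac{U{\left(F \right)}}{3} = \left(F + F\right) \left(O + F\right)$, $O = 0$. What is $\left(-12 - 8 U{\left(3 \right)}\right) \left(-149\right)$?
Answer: $66156$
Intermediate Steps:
$U{\left(F \right)} = 6 F^{2}$ ($U{\left(F \right)} = 3 \left(F + F\right) \left(0 + F\right) = 3 \cdot 2 F F = 3 \cdot 2 F^{2} = 6 F^{2}$)
$\left(-12 - 8 U{\left(3 \right)}\right) \left(-149\right) = \left(-12 - 8 \cdot 6 \cdot 3^{2}\right) \left(-149\right) = \left(-12 - 8 \cdot 6 \cdot 9\right) \left(-149\right) = \left(-12 - 432\right) \left(-149\right) = \left(-444\right) \left(-149\right) = 66156$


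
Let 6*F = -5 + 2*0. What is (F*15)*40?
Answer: -500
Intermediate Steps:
F = -⅚ (F = (-5 + 2*0)/6 = (-5 + 0)/6 = (⅙)*(-5) = -⅚ ≈ -0.83333)
(F*15)*40 = -⅚*15*40 = -25/2*40 = -500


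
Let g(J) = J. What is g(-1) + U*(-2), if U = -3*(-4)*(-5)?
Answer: 119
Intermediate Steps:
U = -60 (U = 12*(-5) = -60)
g(-1) + U*(-2) = -1 - 60*(-2) = -1 + 120 = 119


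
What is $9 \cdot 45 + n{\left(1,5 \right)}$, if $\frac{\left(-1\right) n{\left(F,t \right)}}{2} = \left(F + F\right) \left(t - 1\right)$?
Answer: $389$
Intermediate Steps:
$n{\left(F,t \right)} = - 4 F \left(-1 + t\right)$ ($n{\left(F,t \right)} = - 2 \left(F + F\right) \left(t - 1\right) = - 2 \cdot 2 F \left(-1 + t\right) = - 4 F \left(-1 + t\right)$)
$9 \cdot 45 + n{\left(1,5 \right)} = 9 \cdot 45 + 4 \cdot 1 \left(1 - 5\right) = 405 + 4 \cdot 1 \left(1 - 5\right) = 405 + 4 \cdot 1 \left(-4\right) = 405 - 16 = 389$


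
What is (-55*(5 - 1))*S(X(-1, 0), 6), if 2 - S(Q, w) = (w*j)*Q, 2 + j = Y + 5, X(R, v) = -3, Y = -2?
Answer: -4400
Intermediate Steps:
j = 1 (j = -2 + (-2 + 5) = -2 + 3 = 1)
S(Q, w) = 2 - Q*w (S(Q, w) = 2 - w*1*Q = 2 - w*Q = 2 - Q*w)
(-55*(5 - 1))*S(X(-1, 0), 6) = (-55*(5 - 1))*(2 - 1*(-3)*6) = (-55*4)*(2 + 18) = -11*20*20 = -220*20 = -4400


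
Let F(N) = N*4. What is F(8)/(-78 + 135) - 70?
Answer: -3958/57 ≈ -69.439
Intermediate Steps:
F(N) = 4*N
F(8)/(-78 + 135) - 70 = (4*8)/(-78 + 135) - 70 = 32/57 - 70 = -3958/57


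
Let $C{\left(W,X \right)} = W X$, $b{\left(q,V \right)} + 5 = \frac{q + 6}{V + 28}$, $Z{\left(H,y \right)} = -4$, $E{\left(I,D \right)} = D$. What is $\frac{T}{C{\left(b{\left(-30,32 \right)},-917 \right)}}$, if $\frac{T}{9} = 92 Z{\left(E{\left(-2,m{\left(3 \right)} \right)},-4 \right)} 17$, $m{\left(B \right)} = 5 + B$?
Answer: $- \frac{31280}{2751} \approx -11.37$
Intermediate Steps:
$b{\left(q,V \right)} = -5 + \frac{6 + q}{28 + V}$ ($b{\left(q,V \right)} = -5 + \frac{q + 6}{V + 28} = -5 + \frac{6 + q}{28 + V}$)
$T = -56304$ ($T = 9 \cdot 92 \left(-4\right) 17 = 9 \left(\left(-368\right) 17\right) = 9 \left(-6256\right) = -56304$)
$\frac{T}{C{\left(b{\left(-30,32 \right)},-917 \right)}} = - \frac{56304}{\frac{-134 - 30 - 160}{28 + 32} \left(-917\right)} = - \frac{56304}{\frac{-134 - 30 - 160}{60} \left(-917\right)} = - \frac{56304}{\frac{1}{60} \left(-324\right) \left(-917\right)} = - \frac{56304}{\left(- \frac{27}{5}\right) \left(-917\right)} = - \frac{56304}{\frac{24759}{5}} = \left(-56304\right) \frac{5}{24759} = - \frac{31280}{2751}$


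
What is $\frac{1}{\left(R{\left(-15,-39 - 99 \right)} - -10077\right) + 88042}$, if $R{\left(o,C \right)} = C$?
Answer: $\frac{1}{97981} \approx 1.0206 \cdot 10^{-5}$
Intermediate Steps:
$\frac{1}{\left(R{\left(-15,-39 - 99 \right)} - -10077\right) + 88042} = \frac{1}{\left(\left(-39 - 99\right) - -10077\right) + 88042} = \frac{1}{\left(-138 + 10077\right) + 88042} = \frac{1}{9939 + 88042} = \frac{1}{97981}$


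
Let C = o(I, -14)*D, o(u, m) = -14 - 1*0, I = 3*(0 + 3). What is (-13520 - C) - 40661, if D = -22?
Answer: -54489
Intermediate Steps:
I = 9 (I = 3*3 = 9)
o(u, m) = -14 (o(u, m) = -14 + 0 = -14)
C = 308 (C = -14*(-22) = 308)
(-13520 - C) - 40661 = (-13520 - 1*308) - 40661 = (-13520 - 308) - 40661 = -13828 - 40661 = -54489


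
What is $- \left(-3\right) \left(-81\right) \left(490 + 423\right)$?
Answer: $-221859$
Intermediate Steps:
$- \left(-3\right) \left(-81\right) \left(490 + 423\right) = - 243 \cdot 913 = \left(-1\right) 221859 = -221859$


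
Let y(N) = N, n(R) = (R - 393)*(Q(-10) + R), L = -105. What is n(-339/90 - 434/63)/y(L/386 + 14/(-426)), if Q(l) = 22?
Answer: 508270429027/33840450 ≈ 15020.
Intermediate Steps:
n(R) = (-393 + R)*(22 + R) (n(R) = (R - 393)*(22 + R) = (-393 + R)*(22 + R))
n(-339/90 - 434/63)/y(L/386 + 14/(-426)) = (-8646 + (-339/90 - 434/63)² - 371*(-339/90 - 434/63))/(-105/386 + 14/(-426)) = (-8646 + (-339*1/90 - 434*1/63)² - 371*(-339*1/90 - 434*1/63))/(-105*1/386 + 14*(-1/426)) = (-8646 + (-113/30 - 62/9)² - 371*(-113/30 - 62/9))/(-105/386 - 7/213) = (-8646 + (-959/90)² - 371*(-959/90))/(-25067/82218) = (-8646 + 919681/8100 + 355789/90)*(-82218/25067) = -37091909/8100*(-82218/25067) = 508270429027/33840450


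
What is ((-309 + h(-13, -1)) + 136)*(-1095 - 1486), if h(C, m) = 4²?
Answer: 405217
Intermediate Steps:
h(C, m) = 16
((-309 + h(-13, -1)) + 136)*(-1095 - 1486) = ((-309 + 16) + 136)*(-1095 - 1486) = (-293 + 136)*(-2581) = -157*(-2581) = 405217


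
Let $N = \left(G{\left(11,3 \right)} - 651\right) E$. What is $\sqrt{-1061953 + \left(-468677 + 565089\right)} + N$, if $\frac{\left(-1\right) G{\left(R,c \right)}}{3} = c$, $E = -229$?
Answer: $151140 + i \sqrt{965541} \approx 1.5114 \cdot 10^{5} + 982.62 i$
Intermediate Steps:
$G{\left(R,c \right)} = - 3 c$
$N = 151140$ ($N = \left(\left(-3\right) 3 - 651\right) \left(-229\right) = \left(-9 - 651\right) \left(-229\right) = \left(-660\right) \left(-229\right) = 151140$)
$\sqrt{-1061953 + \left(-468677 + 565089\right)} + N = \sqrt{-1061953 + \left(-468677 + 565089\right)} + 151140 = \sqrt{-1061953 + 96412} + 151140 = \sqrt{-965541} + 151140 = i \sqrt{965541} + 151140 = 151140 + i \sqrt{965541}$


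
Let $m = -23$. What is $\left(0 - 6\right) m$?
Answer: $138$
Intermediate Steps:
$\left(0 - 6\right) m = \left(0 - 6\right) \left(-23\right) = \left(-6\right) \left(-23\right) = 138$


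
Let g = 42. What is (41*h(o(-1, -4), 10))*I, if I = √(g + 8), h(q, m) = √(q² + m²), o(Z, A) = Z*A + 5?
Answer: 205*√362 ≈ 3900.4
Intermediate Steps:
o(Z, A) = 5 + A*Z (o(Z, A) = A*Z + 5 = 5 + A*Z)
h(q, m) = √(m² + q²)
I = 5*√2 (I = √(42 + 8) = √50 = 5*√2 ≈ 7.0711)
(41*h(o(-1, -4), 10))*I = (41*√(10² + (5 - 4*(-1))²))*(5*√2) = (41*√(100 + (5 + 4)²))*(5*√2) = (41*√(100 + 9²))*(5*√2) = (41*√(100 + 81))*(5*√2) = (41*√181)*(5*√2) = 205*√362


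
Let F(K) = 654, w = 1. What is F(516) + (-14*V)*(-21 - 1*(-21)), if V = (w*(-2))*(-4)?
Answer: 654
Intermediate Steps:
V = 8 (V = (1*(-2))*(-4) = -2*(-4) = 8)
F(516) + (-14*V)*(-21 - 1*(-21)) = 654 + (-14*8)*(-21 - 1*(-21)) = 654 - 112*(-21 + 21) = 654 - 112*0 = 654 + 0 = 654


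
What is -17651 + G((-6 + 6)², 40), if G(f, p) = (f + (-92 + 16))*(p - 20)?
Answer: -19171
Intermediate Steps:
G(f, p) = (-76 + f)*(-20 + p) (G(f, p) = (f - 76)*(-20 + p) = (-76 + f)*(-20 + p))
-17651 + G((-6 + 6)², 40) = -17651 + (1520 - 76*40 - 20*(-6 + 6)² + (-6 + 6)²*40) = -17651 + (1520 - 3040 - 20*0² + 0²*40) = -17651 + (1520 - 3040 - 20*0 + 0*40) = -17651 + (1520 - 3040 + 0 + 0) = -17651 - 1520 = -19171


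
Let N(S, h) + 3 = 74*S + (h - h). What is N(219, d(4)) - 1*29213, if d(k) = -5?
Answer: -13010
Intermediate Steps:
N(S, h) = -3 + 74*S (N(S, h) = -3 + (74*S + (h - h)) = -3 + (74*S + 0) = -3 + 74*S)
N(219, d(4)) - 1*29213 = (-3 + 74*219) - 1*29213 = (-3 + 16206) - 29213 = 16203 - 29213 = -13010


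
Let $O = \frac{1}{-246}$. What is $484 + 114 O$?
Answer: $\frac{19825}{41} \approx 483.54$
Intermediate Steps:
$O = - \frac{1}{246} \approx -0.004065$
$484 + 114 O = 484 + 114 \left(- \frac{1}{246}\right) = 484 - \frac{19}{41} = \frac{19825}{41}$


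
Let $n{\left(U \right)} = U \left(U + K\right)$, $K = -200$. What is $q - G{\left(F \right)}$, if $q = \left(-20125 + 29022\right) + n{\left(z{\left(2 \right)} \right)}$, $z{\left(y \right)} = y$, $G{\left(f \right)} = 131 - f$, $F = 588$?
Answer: $8958$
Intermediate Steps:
$n{\left(U \right)} = U \left(-200 + U\right)$ ($n{\left(U \right)} = U \left(U - 200\right) = U \left(-200 + U\right)$)
$q = 8501$ ($q = \left(-20125 + 29022\right) + 2 \left(-200 + 2\right) = 8897 + 2 \left(-198\right) = 8897 - 396 = 8501$)
$q - G{\left(F \right)} = 8501 - \left(131 - 588\right) = 8501 - -457 = 8501 + 457 = 8958$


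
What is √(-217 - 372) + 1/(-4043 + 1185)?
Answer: -1/2858 + I*√589 ≈ -0.0003499 + 24.269*I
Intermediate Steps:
√(-217 - 372) + 1/(-4043 + 1185) = √(-589) + 1/(-2858) = I*√589 - 1/2858 = -1/2858 + I*√589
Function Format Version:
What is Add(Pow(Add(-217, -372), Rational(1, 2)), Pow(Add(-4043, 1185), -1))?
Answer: Add(Rational(-1, 2858), Mul(I, Pow(589, Rational(1, 2)))) ≈ Add(-0.00034990, Mul(24.269, I))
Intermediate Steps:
Add(Pow(Add(-217, -372), Rational(1, 2)), Pow(Add(-4043, 1185), -1)) = Add(Pow(-589, Rational(1, 2)), Pow(-2858, -1)) = Add(Mul(I, Pow(589, Rational(1, 2))), Rational(-1, 2858)) = Add(Rational(-1, 2858), Mul(I, Pow(589, Rational(1, 2))))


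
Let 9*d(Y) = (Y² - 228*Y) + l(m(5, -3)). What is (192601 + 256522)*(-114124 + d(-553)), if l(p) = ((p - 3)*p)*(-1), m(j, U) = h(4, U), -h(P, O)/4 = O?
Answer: -267376844713/9 ≈ -2.9709e+10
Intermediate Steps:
h(P, O) = -4*O
m(j, U) = -4*U
l(p) = -p*(-3 + p) (l(p) = ((-3 + p)*p)*(-1) = (p*(-3 + p))*(-1) = -p*(-3 + p))
d(Y) = -12 - 76*Y/3 + Y²/9 (d(Y) = ((Y² - 228*Y) + (-4*(-3))*(3 - (-4)*(-3)))/9 = ((Y² - 228*Y) + 12*(3 - 1*12))/9 = ((Y² - 228*Y) + 12*(3 - 12))/9 = ((Y² - 228*Y) + 12*(-9))/9 = ((Y² - 228*Y) - 108)/9 = (-108 + Y² - 228*Y)/9 = -12 - 76*Y/3 + Y²/9)
(192601 + 256522)*(-114124 + d(-553)) = (192601 + 256522)*(-114124 + (-12 - 76/3*(-553) + (⅑)*(-553)²)) = 449123*(-114124 + (-12 + 42028/3 + (⅑)*305809)) = 449123*(-114124 + (-12 + 42028/3 + 305809/9)) = 449123*(-114124 + 431785/9) = 449123*(-595331/9) = -267376844713/9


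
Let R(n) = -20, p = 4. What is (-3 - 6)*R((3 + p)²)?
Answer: 180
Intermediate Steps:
(-3 - 6)*R((3 + p)²) = (-3 - 6)*(-20) = -9*(-20) = 180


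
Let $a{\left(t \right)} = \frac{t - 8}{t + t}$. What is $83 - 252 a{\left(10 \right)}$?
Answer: $\frac{289}{5} \approx 57.8$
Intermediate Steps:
$a{\left(t \right)} = \frac{-8 + t}{2 t}$
$83 - 252 a{\left(10 \right)} = 83 - 252 \frac{-8 + 10}{2 \cdot 10} = 83 - 252 \cdot \frac{1}{2} \cdot \frac{1}{10} \cdot 2 = 83 - \frac{126}{5} = \frac{289}{5}$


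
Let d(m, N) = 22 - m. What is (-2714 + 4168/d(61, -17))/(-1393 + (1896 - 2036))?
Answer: 110014/59787 ≈ 1.8401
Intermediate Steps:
(-2714 + 4168/d(61, -17))/(-1393 + (1896 - 2036)) = (-2714 + 4168/(22 - 1*61))/(-1393 + (1896 - 2036)) = (-2714 + 4168/(22 - 61))/(-1393 - 140) = (-2714 + 4168/(-39))/(-1533) = (-2714 + 4168*(-1/39))*(-1/1533) = (-2714 - 4168/39)*(-1/1533) = -110014/39*(-1/1533) = 110014/59787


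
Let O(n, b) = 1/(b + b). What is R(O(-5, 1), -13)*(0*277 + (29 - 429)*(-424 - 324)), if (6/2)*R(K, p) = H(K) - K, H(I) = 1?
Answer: 149600/3 ≈ 49867.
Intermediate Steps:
O(n, b) = 1/(2*b)
R(K, p) = ⅓ - K/3 (R(K, p) = (1 - K)/3 = ⅓ - K/3)
R(O(-5, 1), -13)*(0*277 + (29 - 429)*(-424 - 324)) = (⅓ - 1/(6*1))*(0*277 + (29 - 429)*(-424 - 324)) = (⅓ - 1/6)*(0 - 400*(-748)) = (⅓ - ⅓*½)*(0 + 299200) = (⅓ - ⅙)*299200 = (⅙)*299200 = 149600/3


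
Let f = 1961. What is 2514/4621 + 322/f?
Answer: 6417916/9061781 ≈ 0.70824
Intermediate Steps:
2514/4621 + 322/f = 2514/4621 + 322/1961 = 6417916/9061781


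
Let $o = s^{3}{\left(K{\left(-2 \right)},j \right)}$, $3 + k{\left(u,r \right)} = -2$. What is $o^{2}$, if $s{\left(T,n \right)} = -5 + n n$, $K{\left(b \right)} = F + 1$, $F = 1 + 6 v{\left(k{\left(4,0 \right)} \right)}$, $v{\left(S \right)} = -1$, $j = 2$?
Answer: $1$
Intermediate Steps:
$k{\left(u,r \right)} = -5$ ($k{\left(u,r \right)} = -3 - 2 = -5$)
$F = -5$ ($F = 1 + 6 \left(-1\right) = 1 - 6 = -5$)
$K{\left(b \right)} = -4$ ($K{\left(b \right)} = -5 + 1 = -4$)
$s{\left(T,n \right)} = -5 + n^{2}$
$o = -1$ ($o = \left(-5 + 2^{2}\right)^{3} = \left(-5 + 4\right)^{3} = \left(-1\right)^{3} = -1$)
$o^{2} = \left(-1\right)^{2} = 1$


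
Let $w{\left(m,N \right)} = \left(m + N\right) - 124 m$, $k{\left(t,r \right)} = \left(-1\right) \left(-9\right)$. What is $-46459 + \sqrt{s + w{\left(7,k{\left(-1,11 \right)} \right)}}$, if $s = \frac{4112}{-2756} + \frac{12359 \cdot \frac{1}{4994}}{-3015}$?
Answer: $-46459 + \frac{i \sqrt{10206281080396692644210}}{3458070330} \approx -46459.0 + 29.215 i$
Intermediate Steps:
$k{\left(t,r \right)} = 9$
$s = - \frac{15487018831}{10374210990}$ ($s = 4112 \left(- \frac{1}{2756}\right) + 12359 \cdot \frac{1}{4994} \left(- \frac{1}{3015}\right) = - \frac{1028}{689} + \frac{12359}{4994} \left(- \frac{1}{3015}\right) = - \frac{1028}{689} - \frac{12359}{15056910} = - \frac{15487018831}{10374210990} \approx -1.4928$)
$w{\left(m,N \right)} = N - 123 m$ ($w{\left(m,N \right)} = \left(N + m\right) - 124 m = N - 123 m$)
$-46459 + \sqrt{s + w{\left(7,k{\left(-1,11 \right)} \right)}} = -46459 + \sqrt{- \frac{15487018831}{10374210990} + \left(9 - 861\right)} = -46459 + \sqrt{- \frac{15487018831}{10374210990} - 852} = -46459 + \sqrt{- \frac{8854314782311}{10374210990}} = -46459 + \frac{i \sqrt{10206281080396692644210}}{3458070330}$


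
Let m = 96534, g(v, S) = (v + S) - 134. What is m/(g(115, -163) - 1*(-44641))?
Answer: 96534/44459 ≈ 2.1713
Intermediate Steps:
g(v, S) = -134 + S + v (g(v, S) = (S + v) - 134 = -134 + S + v)
m/(g(115, -163) - 1*(-44641)) = 96534/((-134 - 163 + 115) - 1*(-44641)) = 96534/(-182 + 44641) = 96534/44459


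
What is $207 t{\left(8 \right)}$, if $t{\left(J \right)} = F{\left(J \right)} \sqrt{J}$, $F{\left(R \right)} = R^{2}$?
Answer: $26496 \sqrt{2} \approx 37471.0$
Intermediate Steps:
$t{\left(J \right)} = J^{\frac{5}{2}}$ ($t{\left(J \right)} = J^{2} \sqrt{J} = J^{\frac{5}{2}}$)
$207 t{\left(8 \right)} = 207 \cdot 8^{\frac{5}{2}} = 207 \cdot 128 \sqrt{2} = 26496 \sqrt{2}$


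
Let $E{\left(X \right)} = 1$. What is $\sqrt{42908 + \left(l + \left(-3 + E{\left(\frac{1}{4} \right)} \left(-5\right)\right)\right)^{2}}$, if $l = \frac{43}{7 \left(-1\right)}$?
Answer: $\frac{\sqrt{2112293}}{7} \approx 207.62$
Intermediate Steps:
$l = - \frac{43}{7}$ ($l = \frac{43}{-7} = 43 \left(- \frac{1}{7}\right) = - \frac{43}{7} \approx -6.1429$)
$\sqrt{42908 + \left(l + \left(-3 + E{\left(\frac{1}{4} \right)} \left(-5\right)\right)\right)^{2}} = \sqrt{42908 + \left(- \frac{43}{7} + \left(-3 + 1 \left(-5\right)\right)\right)^{2}} = \sqrt{42908 + \left(- \frac{43}{7} - 8\right)^{2}} = \sqrt{42908 + \left(- \frac{99}{7}\right)^{2}} = \sqrt{42908 + \frac{9801}{49}} = \sqrt{\frac{2112293}{49}} = \frac{\sqrt{2112293}}{7}$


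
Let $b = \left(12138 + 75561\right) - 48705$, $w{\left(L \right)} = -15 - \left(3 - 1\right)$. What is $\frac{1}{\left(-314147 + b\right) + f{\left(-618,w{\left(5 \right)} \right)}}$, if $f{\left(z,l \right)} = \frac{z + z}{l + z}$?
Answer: $- \frac{635}{174720919} \approx -3.6344 \cdot 10^{-6}$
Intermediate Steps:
$w{\left(L \right)} = -17$ ($w{\left(L \right)} = -15 - 2 = -17$)
$f{\left(z,l \right)} = \frac{2 z}{l + z}$
$b = 38994$ ($b = 87699 - 48705 = 38994$)
$\frac{1}{\left(-314147 + b\right) + f{\left(-618,w{\left(5 \right)} \right)}} = \frac{1}{\left(-314147 + 38994\right) + 2 \left(-618\right) \frac{1}{-17 - 618}} = \frac{1}{-275153 + 2 \left(-618\right) \frac{1}{-635}} = \frac{1}{-275153 + 2 \left(-618\right) \left(- \frac{1}{635}\right)} = \frac{1}{-275153 + \frac{1236}{635}} = \frac{1}{- \frac{174720919}{635}} = - \frac{635}{174720919}$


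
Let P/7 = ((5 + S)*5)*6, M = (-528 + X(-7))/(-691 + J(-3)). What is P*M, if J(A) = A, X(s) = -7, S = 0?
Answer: 280875/347 ≈ 809.44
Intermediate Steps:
M = 535/694 (M = (-528 - 7)/(-691 - 3) = -535/(-694) = -535*(-1/694) = 535/694 ≈ 0.77089)
P = 1050 (P = 7*(((5 + 0)*5)*6) = 7*((5*5)*6) = 7*(25*6) = 7*150 = 1050)
P*M = 1050*(535/694) = 280875/347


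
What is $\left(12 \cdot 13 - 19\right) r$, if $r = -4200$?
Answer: $-575400$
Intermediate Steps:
$\left(12 \cdot 13 - 19\right) r = \left(12 \cdot 13 - 19\right) \left(-4200\right) = \left(156 - 19\right) \left(-4200\right) = 137 \left(-4200\right) = -575400$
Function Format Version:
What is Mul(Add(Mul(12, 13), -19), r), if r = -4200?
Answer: -575400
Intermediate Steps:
Mul(Add(Mul(12, 13), -19), r) = Mul(Add(Mul(12, 13), -19), -4200) = Mul(Add(156, -19), -4200) = Mul(137, -4200) = -575400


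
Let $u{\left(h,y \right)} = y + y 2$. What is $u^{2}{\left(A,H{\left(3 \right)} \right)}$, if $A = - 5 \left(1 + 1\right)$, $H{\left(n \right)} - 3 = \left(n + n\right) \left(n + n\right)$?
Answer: $13689$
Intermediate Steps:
$H{\left(n \right)} = 3 + 4 n^{2}$ ($H{\left(n \right)} = 3 + \left(n + n\right) \left(n + n\right) = 3 + 2 n 2 n = 3 + 4 n^{2}$)
$A = -10$ ($A = \left(-5\right) 2 = -10$)
$u{\left(h,y \right)} = 3 y$ ($u{\left(h,y \right)} = y + 2 y = 3 y$)
$u^{2}{\left(A,H{\left(3 \right)} \right)} = \left(3 \left(3 + 4 \cdot 3^{2}\right)\right)^{2} = \left(3 \left(3 + 4 \cdot 9\right)\right)^{2} = \left(3 \left(3 + 36\right)\right)^{2} = \left(3 \cdot 39\right)^{2} = 117^{2} = 13689$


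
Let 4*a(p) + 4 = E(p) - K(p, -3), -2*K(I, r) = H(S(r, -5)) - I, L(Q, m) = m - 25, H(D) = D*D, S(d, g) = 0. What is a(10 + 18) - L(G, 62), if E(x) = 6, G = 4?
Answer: -40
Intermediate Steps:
H(D) = D**2
L(Q, m) = -25 + m
K(I, r) = I/2 (K(I, r) = -(0**2 - I)/2 = -(0 - I)/2 = -(-1)*I/2 = I/2)
a(p) = 1/2 - p/8 (a(p) = -1 + (6 - p/2)/4 = -1 + (3/2 - p/8) = 1/2 - p/8)
a(10 + 18) - L(G, 62) = (1/2 - (10 + 18)/8) - (-25 + 62) = (1/2 - 1/8*28) - 1*37 = (1/2 - 7/2) - 37 = -3 - 37 = -40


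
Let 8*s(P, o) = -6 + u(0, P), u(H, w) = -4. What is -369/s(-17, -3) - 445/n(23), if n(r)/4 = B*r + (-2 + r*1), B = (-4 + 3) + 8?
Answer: 1072303/3640 ≈ 294.59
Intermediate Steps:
B = 7 (B = -1 + 8 = 7)
s(P, o) = -5/4 (s(P, o) = (-6 - 4)/8 = (⅛)*(-10) = -5/4)
n(r) = -8 + 32*r (n(r) = 4*(7*r + (-2 + r*1)) = 4*(7*r + (-2 + r)) = 4*(-2 + 8*r) = -8 + 32*r)
-369/s(-17, -3) - 445/n(23) = -369/(-5/4) - 445/(-8 + 32*23) = -369*(-⅘) - 445/(-8 + 736) = 1476/5 - 445/728 = 1072303/3640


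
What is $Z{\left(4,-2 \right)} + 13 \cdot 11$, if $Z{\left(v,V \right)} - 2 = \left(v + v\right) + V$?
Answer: $151$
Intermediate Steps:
$Z{\left(v,V \right)} = 2 + V + 2 v$ ($Z{\left(v,V \right)} = 2 + \left(\left(v + v\right) + V\right) = 2 + \left(2 v + V\right) = 2 + \left(V + 2 v\right) = 2 + V + 2 v$)
$Z{\left(4,-2 \right)} + 13 \cdot 11 = \left(2 - 2 + 2 \cdot 4\right) + 13 \cdot 11 = \left(2 - 2 + 8\right) + 143 = 8 + 143 = 151$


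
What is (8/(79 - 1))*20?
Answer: 80/39 ≈ 2.0513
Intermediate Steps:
(8/(79 - 1))*20 = (8/78)*20 = (8*(1/78))*20 = (4/39)*20 = 80/39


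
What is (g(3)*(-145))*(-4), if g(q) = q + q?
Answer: 3480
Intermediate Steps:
g(q) = 2*q
(g(3)*(-145))*(-4) = ((2*3)*(-145))*(-4) = (6*(-145))*(-4) = -870*(-4) = 3480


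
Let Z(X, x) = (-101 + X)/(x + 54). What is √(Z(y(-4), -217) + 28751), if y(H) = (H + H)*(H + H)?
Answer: 5*√30555654/163 ≈ 169.56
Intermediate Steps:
y(H) = 4*H² (y(H) = (2*H)*(2*H) = 4*H²)
Z(X, x) = (-101 + X)/(54 + x)
√(Z(y(-4), -217) + 28751) = √((-101 + 4*(-4)²)/(54 - 217) + 28751) = √((-101 + 4*16)/(-163) + 28751) = √(-(-101 + 64)/163 + 28751) = √(-1/163*(-37) + 28751) = √(37/163 + 28751) = √(4686450/163) = 5*√30555654/163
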